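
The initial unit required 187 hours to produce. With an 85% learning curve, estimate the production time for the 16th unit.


Formula: T_n = T_1 * (learning_rate)^(log2(n)) where learning_rate = rate/100
Doublings = log2(16) = 4
T_n = 187 * 0.85^4
T_n = 187 * 0.522 = 97.6 hours

97.6 hours


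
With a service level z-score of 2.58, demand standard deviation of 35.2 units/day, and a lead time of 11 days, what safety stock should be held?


Formula: SS = z * sigma_d * sqrt(LT)
sqrt(LT) = sqrt(11) = 3.3166
SS = 2.58 * 35.2 * 3.3166
SS = 301.2 units

301.2 units


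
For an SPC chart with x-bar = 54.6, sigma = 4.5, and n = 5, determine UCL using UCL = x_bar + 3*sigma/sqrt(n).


UCL = 54.6 + 3 * 4.5 / sqrt(5)

60.64


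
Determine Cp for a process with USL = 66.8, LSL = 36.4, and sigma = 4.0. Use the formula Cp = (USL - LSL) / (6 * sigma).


Cp = (66.8 - 36.4) / (6 * 4.0)

1.27


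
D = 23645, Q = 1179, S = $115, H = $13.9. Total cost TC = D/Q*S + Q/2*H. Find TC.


TC = 23645/1179 * 115 + 1179/2 * 13.9

$10500.39


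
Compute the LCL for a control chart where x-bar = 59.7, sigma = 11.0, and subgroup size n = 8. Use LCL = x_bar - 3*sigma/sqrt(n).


LCL = 59.7 - 3 * 11.0 / sqrt(8)

48.03


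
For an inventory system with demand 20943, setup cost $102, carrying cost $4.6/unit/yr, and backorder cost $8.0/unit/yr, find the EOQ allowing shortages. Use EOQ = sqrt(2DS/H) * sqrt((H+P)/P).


Formula: EOQ* = sqrt(2DS/H) * sqrt((H+P)/P)
Base EOQ = sqrt(2*20943*102/4.6) = 963.73 units
Correction = sqrt((4.6+8.0)/8.0) = 1.25499
EOQ* = 963.73 * 1.25499 = 1209.5 units

1209.5 units


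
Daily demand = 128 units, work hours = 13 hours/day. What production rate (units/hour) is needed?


Formula: Production Rate = Daily Demand / Available Hours
Rate = 128 units/day / 13 hours/day
Rate = 9.8 units/hour

9.8 units/hour


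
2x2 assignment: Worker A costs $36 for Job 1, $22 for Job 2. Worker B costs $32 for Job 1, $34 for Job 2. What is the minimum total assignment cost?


Option 1: A->1 + B->2 = $36 + $34 = $70
Option 2: A->2 + B->1 = $22 + $32 = $54
Min cost = min($70, $54) = $54

$54


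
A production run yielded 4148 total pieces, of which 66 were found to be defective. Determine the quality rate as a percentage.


Formula: Quality Rate = Good Pieces / Total Pieces * 100
Good pieces = 4148 - 66 = 4082
QR = 4082 / 4148 * 100 = 98.4%

98.4%


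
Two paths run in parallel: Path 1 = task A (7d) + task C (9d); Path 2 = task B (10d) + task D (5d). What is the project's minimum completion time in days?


Path 1 = 7 + 9 = 16 days
Path 2 = 10 + 5 = 15 days
Duration = max(16, 15) = 16 days

16 days


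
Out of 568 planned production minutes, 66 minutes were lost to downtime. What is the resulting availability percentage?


Formula: Availability = (Planned Time - Downtime) / Planned Time * 100
Uptime = 568 - 66 = 502 min
Availability = 502 / 568 * 100 = 88.4%

88.4%


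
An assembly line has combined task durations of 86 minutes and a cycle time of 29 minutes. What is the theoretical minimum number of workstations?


Formula: N_min = ceil(Sum of Task Times / Cycle Time)
N_min = ceil(86 min / 29 min) = ceil(2.9655)
N_min = 3 stations

3


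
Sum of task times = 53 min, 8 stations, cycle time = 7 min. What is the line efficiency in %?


Formula: Efficiency = Sum of Task Times / (N_stations * CT) * 100
Total station capacity = 8 stations * 7 min = 56 min
Efficiency = 53 / 56 * 100 = 94.6%

94.6%


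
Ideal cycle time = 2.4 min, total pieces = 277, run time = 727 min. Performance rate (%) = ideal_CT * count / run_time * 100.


Formula: Performance = (Ideal CT * Total Count) / Run Time * 100
Ideal output time = 2.4 * 277 = 664.8 min
Performance = 664.8 / 727 * 100 = 91.4%

91.4%


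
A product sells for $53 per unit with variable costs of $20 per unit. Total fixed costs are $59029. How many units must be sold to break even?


Formula: BEQ = Fixed Costs / (Price - Variable Cost)
Contribution margin = $53 - $20 = $33/unit
BEQ = ceil($59029 / $33/unit) = ceil(1788.76) = 1789 units

1789 units


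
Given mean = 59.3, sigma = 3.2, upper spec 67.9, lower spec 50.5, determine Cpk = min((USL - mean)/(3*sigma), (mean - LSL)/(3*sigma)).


Cpu = (67.9 - 59.3) / (3 * 3.2) = 0.9
Cpl = (59.3 - 50.5) / (3 * 3.2) = 0.92
Cpk = min(0.9, 0.92) = 0.9

0.9


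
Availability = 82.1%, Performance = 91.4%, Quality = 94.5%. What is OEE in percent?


Formula: OEE = Availability * Performance * Quality / 10000
A * P = 82.1% * 91.4% / 100 = 75.04%
OEE = 75.04% * 94.5% / 100 = 70.9%

70.9%


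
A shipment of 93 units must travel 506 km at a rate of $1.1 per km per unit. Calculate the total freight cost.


TC = dist * cost * units = 506 * 1.1 * 93 = $51763.80

$51763.80


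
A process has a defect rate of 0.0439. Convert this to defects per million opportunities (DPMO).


DPMO = defect_rate * 1000000 = 0.0439 * 1000000

43900


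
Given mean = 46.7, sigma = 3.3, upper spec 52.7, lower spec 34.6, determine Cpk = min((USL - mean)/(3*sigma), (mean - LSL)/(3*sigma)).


Cpu = (52.7 - 46.7) / (3 * 3.3) = 0.61
Cpl = (46.7 - 34.6) / (3 * 3.3) = 1.22
Cpk = min(0.61, 1.22) = 0.61

0.61


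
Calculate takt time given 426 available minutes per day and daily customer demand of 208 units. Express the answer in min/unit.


Formula: Takt Time = Available Production Time / Customer Demand
Takt = 426 min/day / 208 units/day
Takt = 2.05 min/unit

2.05 min/unit


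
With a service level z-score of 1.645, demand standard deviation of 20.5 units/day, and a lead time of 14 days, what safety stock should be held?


Formula: SS = z * sigma_d * sqrt(LT)
sqrt(LT) = sqrt(14) = 3.7417
SS = 1.645 * 20.5 * 3.7417
SS = 126.2 units

126.2 units


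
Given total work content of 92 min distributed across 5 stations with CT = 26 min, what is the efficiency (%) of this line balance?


Formula: Efficiency = Sum of Task Times / (N_stations * CT) * 100
Total station capacity = 5 stations * 26 min = 130 min
Efficiency = 92 / 130 * 100 = 70.8%

70.8%


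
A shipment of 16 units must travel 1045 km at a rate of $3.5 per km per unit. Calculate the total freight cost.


TC = dist * cost * units = 1045 * 3.5 * 16 = $58520.00

$58520.00


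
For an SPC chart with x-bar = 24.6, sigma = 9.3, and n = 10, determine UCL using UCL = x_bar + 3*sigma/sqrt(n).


UCL = 24.6 + 3 * 9.3 / sqrt(10)

33.42


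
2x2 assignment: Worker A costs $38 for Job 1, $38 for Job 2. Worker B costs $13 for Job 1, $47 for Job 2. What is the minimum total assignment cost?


Option 1: A->1 + B->2 = $38 + $47 = $85
Option 2: A->2 + B->1 = $38 + $13 = $51
Min cost = min($85, $51) = $51

$51


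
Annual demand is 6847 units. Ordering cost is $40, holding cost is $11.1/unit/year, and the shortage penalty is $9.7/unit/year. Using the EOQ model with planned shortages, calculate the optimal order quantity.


Formula: EOQ* = sqrt(2DS/H) * sqrt((H+P)/P)
Base EOQ = sqrt(2*6847*40/11.1) = 222.14 units
Correction = sqrt((11.1+9.7)/9.7) = 1.46435
EOQ* = 222.14 * 1.46435 = 325.3 units

325.3 units


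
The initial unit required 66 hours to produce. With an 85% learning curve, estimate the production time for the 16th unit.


Formula: T_n = T_1 * (learning_rate)^(log2(n)) where learning_rate = rate/100
Doublings = log2(16) = 4
T_n = 66 * 0.85^4
T_n = 66 * 0.522 = 34.5 hours

34.5 hours


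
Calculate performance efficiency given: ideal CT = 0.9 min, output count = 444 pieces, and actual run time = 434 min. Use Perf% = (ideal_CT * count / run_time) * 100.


Formula: Performance = (Ideal CT * Total Count) / Run Time * 100
Ideal output time = 0.9 * 444 = 399.6 min
Performance = 399.6 / 434 * 100 = 92.1%

92.1%


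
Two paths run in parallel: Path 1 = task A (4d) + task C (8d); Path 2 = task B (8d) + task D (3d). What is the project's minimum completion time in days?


Path 1 = 4 + 8 = 12 days
Path 2 = 8 + 3 = 11 days
Duration = max(12, 11) = 12 days

12 days


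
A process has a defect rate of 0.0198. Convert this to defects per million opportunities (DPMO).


DPMO = defect_rate * 1000000 = 0.0198 * 1000000

19800


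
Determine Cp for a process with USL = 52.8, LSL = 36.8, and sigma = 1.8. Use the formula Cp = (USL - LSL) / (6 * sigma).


Cp = (52.8 - 36.8) / (6 * 1.8)

1.48


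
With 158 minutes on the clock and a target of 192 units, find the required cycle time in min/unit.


Formula: CT = Available Time / Number of Units
CT = 158 min / 192 units
CT = 0.82 min/unit

0.82 min/unit


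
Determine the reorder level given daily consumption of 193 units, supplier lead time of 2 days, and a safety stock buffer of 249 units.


Formula: ROP = (Daily Demand * Lead Time) + Safety Stock
Demand during lead time = 193 * 2 = 386 units
ROP = 386 + 249 = 635 units

635 units


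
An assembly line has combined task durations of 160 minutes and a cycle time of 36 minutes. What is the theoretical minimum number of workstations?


Formula: N_min = ceil(Sum of Task Times / Cycle Time)
N_min = ceil(160 min / 36 min) = ceil(4.4444)
N_min = 5 stations

5


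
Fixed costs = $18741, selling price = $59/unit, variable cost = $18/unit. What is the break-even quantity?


Formula: BEQ = Fixed Costs / (Price - Variable Cost)
Contribution margin = $59 - $18 = $41/unit
BEQ = ceil($18741 / $41/unit) = ceil(457.1) = 458 units

458 units


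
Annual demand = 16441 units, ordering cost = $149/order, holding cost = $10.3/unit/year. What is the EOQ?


Formula: EOQ = sqrt(2 * D * S / H)
Numerator: 2 * 16441 * 149 = 4899418
2DS/H = 4899418 / 10.3 = 475671.7
EOQ = sqrt(475671.7) = 689.7 units

689.7 units


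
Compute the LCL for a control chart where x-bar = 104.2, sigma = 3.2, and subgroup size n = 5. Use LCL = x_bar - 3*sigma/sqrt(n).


LCL = 104.2 - 3 * 3.2 / sqrt(5)

99.91


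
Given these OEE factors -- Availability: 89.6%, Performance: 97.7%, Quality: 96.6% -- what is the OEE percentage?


Formula: OEE = Availability * Performance * Quality / 10000
A * P = 89.6% * 97.7% / 100 = 87.54%
OEE = 87.54% * 96.6% / 100 = 84.6%

84.6%


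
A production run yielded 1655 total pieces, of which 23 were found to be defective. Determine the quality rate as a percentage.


Formula: Quality Rate = Good Pieces / Total Pieces * 100
Good pieces = 1655 - 23 = 1632
QR = 1632 / 1655 * 100 = 98.6%

98.6%


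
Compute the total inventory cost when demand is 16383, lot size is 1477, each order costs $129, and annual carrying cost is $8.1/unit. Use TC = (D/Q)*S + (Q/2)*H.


TC = 16383/1477 * 129 + 1477/2 * 8.1

$7412.73


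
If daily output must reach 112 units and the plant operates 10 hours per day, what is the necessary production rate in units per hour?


Formula: Production Rate = Daily Demand / Available Hours
Rate = 112 units/day / 10 hours/day
Rate = 11.2 units/hour

11.2 units/hour


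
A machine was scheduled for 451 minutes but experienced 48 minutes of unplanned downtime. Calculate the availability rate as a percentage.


Formula: Availability = (Planned Time - Downtime) / Planned Time * 100
Uptime = 451 - 48 = 403 min
Availability = 403 / 451 * 100 = 89.4%

89.4%


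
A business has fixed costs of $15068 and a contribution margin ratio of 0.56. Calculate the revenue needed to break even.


Formula: BER = Fixed Costs / Contribution Margin Ratio
BER = $15068 / 0.56
BER = $26907.14 (to the nearest cent)

$26907.14


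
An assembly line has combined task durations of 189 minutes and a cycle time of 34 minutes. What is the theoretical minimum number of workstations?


Formula: N_min = ceil(Sum of Task Times / Cycle Time)
N_min = ceil(189 min / 34 min) = ceil(5.5588)
N_min = 6 stations

6


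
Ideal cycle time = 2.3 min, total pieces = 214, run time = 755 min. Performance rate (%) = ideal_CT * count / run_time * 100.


Formula: Performance = (Ideal CT * Total Count) / Run Time * 100
Ideal output time = 2.3 * 214 = 492.2 min
Performance = 492.2 / 755 * 100 = 65.2%

65.2%


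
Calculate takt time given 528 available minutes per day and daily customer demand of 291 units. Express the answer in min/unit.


Formula: Takt Time = Available Production Time / Customer Demand
Takt = 528 min/day / 291 units/day
Takt = 1.81 min/unit

1.81 min/unit


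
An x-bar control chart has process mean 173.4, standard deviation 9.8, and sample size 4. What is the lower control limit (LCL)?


LCL = 173.4 - 3 * 9.8 / sqrt(4)

158.7


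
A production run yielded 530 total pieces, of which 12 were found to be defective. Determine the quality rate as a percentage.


Formula: Quality Rate = Good Pieces / Total Pieces * 100
Good pieces = 530 - 12 = 518
QR = 518 / 530 * 100 = 97.7%

97.7%


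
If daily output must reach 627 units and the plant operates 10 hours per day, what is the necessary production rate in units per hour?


Formula: Production Rate = Daily Demand / Available Hours
Rate = 627 units/day / 10 hours/day
Rate = 62.7 units/hour

62.7 units/hour


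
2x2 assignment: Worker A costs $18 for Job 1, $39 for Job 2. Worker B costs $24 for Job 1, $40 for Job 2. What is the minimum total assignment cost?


Option 1: A->1 + B->2 = $18 + $40 = $58
Option 2: A->2 + B->1 = $39 + $24 = $63
Min cost = min($58, $63) = $58

$58


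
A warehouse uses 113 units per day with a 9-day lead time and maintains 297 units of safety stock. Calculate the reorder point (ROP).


Formula: ROP = (Daily Demand * Lead Time) + Safety Stock
Demand during lead time = 113 * 9 = 1017 units
ROP = 1017 + 297 = 1314 units

1314 units


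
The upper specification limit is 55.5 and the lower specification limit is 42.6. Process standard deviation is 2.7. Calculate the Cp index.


Cp = (55.5 - 42.6) / (6 * 2.7)

0.8


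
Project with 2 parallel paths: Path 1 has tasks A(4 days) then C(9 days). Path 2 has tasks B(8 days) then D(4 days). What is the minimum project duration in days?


Path 1 = 4 + 9 = 13 days
Path 2 = 8 + 4 = 12 days
Duration = max(13, 12) = 13 days

13 days


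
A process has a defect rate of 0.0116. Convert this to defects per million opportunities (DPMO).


DPMO = defect_rate * 1000000 = 0.0116 * 1000000

11600


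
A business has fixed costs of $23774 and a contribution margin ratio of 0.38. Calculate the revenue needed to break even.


Formula: BER = Fixed Costs / Contribution Margin Ratio
BER = $23774 / 0.38
BER = $62563.16 (to the nearest cent)

$62563.16


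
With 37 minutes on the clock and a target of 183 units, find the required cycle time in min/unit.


Formula: CT = Available Time / Number of Units
CT = 37 min / 183 units
CT = 0.2 min/unit

0.2 min/unit


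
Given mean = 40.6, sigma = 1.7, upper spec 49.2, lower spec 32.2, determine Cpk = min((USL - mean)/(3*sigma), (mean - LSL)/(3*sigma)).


Cpu = (49.2 - 40.6) / (3 * 1.7) = 1.69
Cpl = (40.6 - 32.2) / (3 * 1.7) = 1.65
Cpk = min(1.69, 1.65) = 1.65

1.65


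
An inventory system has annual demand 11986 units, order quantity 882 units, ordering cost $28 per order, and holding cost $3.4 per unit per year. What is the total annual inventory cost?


TC = 11986/882 * 28 + 882/2 * 3.4

$1879.91


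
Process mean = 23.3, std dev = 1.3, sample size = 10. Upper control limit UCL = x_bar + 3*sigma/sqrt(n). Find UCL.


UCL = 23.3 + 3 * 1.3 / sqrt(10)

24.53


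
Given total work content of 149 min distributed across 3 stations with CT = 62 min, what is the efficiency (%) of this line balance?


Formula: Efficiency = Sum of Task Times / (N_stations * CT) * 100
Total station capacity = 3 stations * 62 min = 186 min
Efficiency = 149 / 186 * 100 = 80.1%

80.1%


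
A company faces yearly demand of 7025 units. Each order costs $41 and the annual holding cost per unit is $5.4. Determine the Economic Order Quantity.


Formula: EOQ = sqrt(2 * D * S / H)
Numerator: 2 * 7025 * 41 = 576050
2DS/H = 576050 / 5.4 = 106675.9
EOQ = sqrt(106675.9) = 326.6 units

326.6 units


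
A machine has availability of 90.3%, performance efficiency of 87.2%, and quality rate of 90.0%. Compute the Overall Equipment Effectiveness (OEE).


Formula: OEE = Availability * Performance * Quality / 10000
A * P = 90.3% * 87.2% / 100 = 78.74%
OEE = 78.74% * 90.0% / 100 = 70.9%

70.9%


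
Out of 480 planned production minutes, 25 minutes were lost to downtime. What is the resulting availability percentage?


Formula: Availability = (Planned Time - Downtime) / Planned Time * 100
Uptime = 480 - 25 = 455 min
Availability = 455 / 480 * 100 = 94.8%

94.8%


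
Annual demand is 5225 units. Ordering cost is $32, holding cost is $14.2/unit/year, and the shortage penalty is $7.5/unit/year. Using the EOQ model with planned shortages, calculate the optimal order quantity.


Formula: EOQ* = sqrt(2DS/H) * sqrt((H+P)/P)
Base EOQ = sqrt(2*5225*32/14.2) = 153.46 units
Correction = sqrt((14.2+7.5)/7.5) = 1.70098
EOQ* = 153.46 * 1.70098 = 261.0 units

261.0 units


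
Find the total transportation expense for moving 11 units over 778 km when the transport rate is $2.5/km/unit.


TC = dist * cost * units = 778 * 2.5 * 11 = $21395.00

$21395.00


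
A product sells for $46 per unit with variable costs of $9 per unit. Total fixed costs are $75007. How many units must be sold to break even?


Formula: BEQ = Fixed Costs / (Price - Variable Cost)
Contribution margin = $46 - $9 = $37/unit
BEQ = ceil($75007 / $37/unit) = ceil(2027.22) = 2028 units

2028 units


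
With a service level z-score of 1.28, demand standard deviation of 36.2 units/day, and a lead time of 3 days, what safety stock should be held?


Formula: SS = z * sigma_d * sqrt(LT)
sqrt(LT) = sqrt(3) = 1.7321
SS = 1.28 * 36.2 * 1.7321
SS = 80.3 units

80.3 units


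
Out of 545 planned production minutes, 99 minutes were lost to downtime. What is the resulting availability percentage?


Formula: Availability = (Planned Time - Downtime) / Planned Time * 100
Uptime = 545 - 99 = 446 min
Availability = 446 / 545 * 100 = 81.8%

81.8%


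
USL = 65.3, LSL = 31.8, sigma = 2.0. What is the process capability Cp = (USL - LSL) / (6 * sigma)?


Cp = (65.3 - 31.8) / (6 * 2.0)

2.79


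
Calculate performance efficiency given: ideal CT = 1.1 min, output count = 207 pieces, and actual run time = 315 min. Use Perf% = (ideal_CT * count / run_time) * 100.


Formula: Performance = (Ideal CT * Total Count) / Run Time * 100
Ideal output time = 1.1 * 207 = 227.7 min
Performance = 227.7 / 315 * 100 = 72.3%

72.3%


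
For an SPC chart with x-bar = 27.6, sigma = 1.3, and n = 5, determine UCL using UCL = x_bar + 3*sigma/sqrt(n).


UCL = 27.6 + 3 * 1.3 / sqrt(5)

29.34


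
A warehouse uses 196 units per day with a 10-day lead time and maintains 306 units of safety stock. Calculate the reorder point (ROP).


Formula: ROP = (Daily Demand * Lead Time) + Safety Stock
Demand during lead time = 196 * 10 = 1960 units
ROP = 1960 + 306 = 2266 units

2266 units


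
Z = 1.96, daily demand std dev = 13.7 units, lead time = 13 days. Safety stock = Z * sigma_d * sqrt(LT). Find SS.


Formula: SS = z * sigma_d * sqrt(LT)
sqrt(LT) = sqrt(13) = 3.6056
SS = 1.96 * 13.7 * 3.6056
SS = 96.8 units

96.8 units


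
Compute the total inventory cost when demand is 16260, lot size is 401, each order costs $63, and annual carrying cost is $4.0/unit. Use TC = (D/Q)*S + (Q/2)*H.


TC = 16260/401 * 63 + 401/2 * 4.0

$3356.56


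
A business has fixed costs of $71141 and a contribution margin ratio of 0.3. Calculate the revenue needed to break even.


Formula: BER = Fixed Costs / Contribution Margin Ratio
BER = $71141 / 0.3
BER = $237136.67 (to the nearest cent)

$237136.67


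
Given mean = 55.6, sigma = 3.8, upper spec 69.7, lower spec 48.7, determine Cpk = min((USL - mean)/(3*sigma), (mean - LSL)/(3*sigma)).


Cpu = (69.7 - 55.6) / (3 * 3.8) = 1.24
Cpl = (55.6 - 48.7) / (3 * 3.8) = 0.61
Cpk = min(1.24, 0.61) = 0.61

0.61


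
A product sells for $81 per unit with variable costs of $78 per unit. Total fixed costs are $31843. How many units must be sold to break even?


Formula: BEQ = Fixed Costs / (Price - Variable Cost)
Contribution margin = $81 - $78 = $3/unit
BEQ = ceil($31843 / $3/unit) = ceil(10614.33) = 10615 units

10615 units


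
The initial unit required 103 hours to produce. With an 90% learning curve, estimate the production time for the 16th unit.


Formula: T_n = T_1 * (learning_rate)^(log2(n)) where learning_rate = rate/100
Doublings = log2(16) = 4
T_n = 103 * 0.9^4
T_n = 103 * 0.6561 = 67.6 hours

67.6 hours


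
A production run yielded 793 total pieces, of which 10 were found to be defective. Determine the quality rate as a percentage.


Formula: Quality Rate = Good Pieces / Total Pieces * 100
Good pieces = 793 - 10 = 783
QR = 783 / 793 * 100 = 98.7%

98.7%


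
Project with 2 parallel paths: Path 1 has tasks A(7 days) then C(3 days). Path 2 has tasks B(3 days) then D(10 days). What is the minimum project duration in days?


Path 1 = 7 + 3 = 10 days
Path 2 = 3 + 10 = 13 days
Duration = max(10, 13) = 13 days

13 days


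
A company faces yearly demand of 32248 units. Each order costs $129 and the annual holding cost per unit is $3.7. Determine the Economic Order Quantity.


Formula: EOQ = sqrt(2 * D * S / H)
Numerator: 2 * 32248 * 129 = 8319984
2DS/H = 8319984 / 3.7 = 2248644.3
EOQ = sqrt(2248644.3) = 1499.5 units

1499.5 units


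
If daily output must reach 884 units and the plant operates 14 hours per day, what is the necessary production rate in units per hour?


Formula: Production Rate = Daily Demand / Available Hours
Rate = 884 units/day / 14 hours/day
Rate = 63.1 units/hour

63.1 units/hour


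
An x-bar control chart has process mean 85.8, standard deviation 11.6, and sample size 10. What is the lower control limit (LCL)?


LCL = 85.8 - 3 * 11.6 / sqrt(10)

74.8


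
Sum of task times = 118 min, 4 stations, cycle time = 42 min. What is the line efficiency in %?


Formula: Efficiency = Sum of Task Times / (N_stations * CT) * 100
Total station capacity = 4 stations * 42 min = 168 min
Efficiency = 118 / 168 * 100 = 70.2%

70.2%


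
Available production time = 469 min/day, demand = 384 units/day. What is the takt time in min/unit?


Formula: Takt Time = Available Production Time / Customer Demand
Takt = 469 min/day / 384 units/day
Takt = 1.22 min/unit

1.22 min/unit


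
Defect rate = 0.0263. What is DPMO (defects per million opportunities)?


DPMO = defect_rate * 1000000 = 0.0263 * 1000000

26300


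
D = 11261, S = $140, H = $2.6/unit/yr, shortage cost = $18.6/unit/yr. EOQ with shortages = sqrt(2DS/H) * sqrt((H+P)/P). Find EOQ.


Formula: EOQ* = sqrt(2DS/H) * sqrt((H+P)/P)
Base EOQ = sqrt(2*11261*140/2.6) = 1101.24 units
Correction = sqrt((2.6+18.6)/18.6) = 1.06761
EOQ* = 1101.24 * 1.06761 = 1175.7 units

1175.7 units


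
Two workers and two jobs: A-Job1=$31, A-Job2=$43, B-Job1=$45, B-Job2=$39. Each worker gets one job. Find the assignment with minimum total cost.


Option 1: A->1 + B->2 = $31 + $39 = $70
Option 2: A->2 + B->1 = $43 + $45 = $88
Min cost = min($70, $88) = $70

$70


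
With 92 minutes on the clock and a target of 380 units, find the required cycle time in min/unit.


Formula: CT = Available Time / Number of Units
CT = 92 min / 380 units
CT = 0.24 min/unit

0.24 min/unit


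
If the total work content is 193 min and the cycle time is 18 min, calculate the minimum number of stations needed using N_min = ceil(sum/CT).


Formula: N_min = ceil(Sum of Task Times / Cycle Time)
N_min = ceil(193 min / 18 min) = ceil(10.7222)
N_min = 11 stations

11


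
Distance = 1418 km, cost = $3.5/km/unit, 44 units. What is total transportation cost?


TC = dist * cost * units = 1418 * 3.5 * 44 = $218372.00

$218372.00


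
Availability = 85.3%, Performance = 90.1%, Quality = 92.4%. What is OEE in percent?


Formula: OEE = Availability * Performance * Quality / 10000
A * P = 85.3% * 90.1% / 100 = 76.86%
OEE = 76.86% * 92.4% / 100 = 71.0%

71.0%


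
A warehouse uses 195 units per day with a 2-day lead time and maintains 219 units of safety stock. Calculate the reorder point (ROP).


Formula: ROP = (Daily Demand * Lead Time) + Safety Stock
Demand during lead time = 195 * 2 = 390 units
ROP = 390 + 219 = 609 units

609 units


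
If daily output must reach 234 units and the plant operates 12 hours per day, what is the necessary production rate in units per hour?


Formula: Production Rate = Daily Demand / Available Hours
Rate = 234 units/day / 12 hours/day
Rate = 19.5 units/hour

19.5 units/hour


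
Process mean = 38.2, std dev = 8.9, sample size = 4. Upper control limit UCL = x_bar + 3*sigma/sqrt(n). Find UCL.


UCL = 38.2 + 3 * 8.9 / sqrt(4)

51.55


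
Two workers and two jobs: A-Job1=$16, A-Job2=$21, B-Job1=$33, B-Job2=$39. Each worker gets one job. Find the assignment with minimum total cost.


Option 1: A->1 + B->2 = $16 + $39 = $55
Option 2: A->2 + B->1 = $21 + $33 = $54
Min cost = min($55, $54) = $54

$54


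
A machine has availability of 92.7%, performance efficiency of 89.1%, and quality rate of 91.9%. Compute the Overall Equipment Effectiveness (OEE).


Formula: OEE = Availability * Performance * Quality / 10000
A * P = 92.7% * 89.1% / 100 = 82.6%
OEE = 82.6% * 91.9% / 100 = 75.9%

75.9%


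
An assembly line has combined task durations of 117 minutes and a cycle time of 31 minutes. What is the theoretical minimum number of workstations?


Formula: N_min = ceil(Sum of Task Times / Cycle Time)
N_min = ceil(117 min / 31 min) = ceil(3.7742)
N_min = 4 stations

4


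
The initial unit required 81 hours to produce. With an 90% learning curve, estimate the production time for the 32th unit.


Formula: T_n = T_1 * (learning_rate)^(log2(n)) where learning_rate = rate/100
Doublings = log2(32) = 5
T_n = 81 * 0.9^5
T_n = 81 * 0.5905 = 47.8 hours

47.8 hours


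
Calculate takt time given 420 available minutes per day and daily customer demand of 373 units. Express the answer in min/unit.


Formula: Takt Time = Available Production Time / Customer Demand
Takt = 420 min/day / 373 units/day
Takt = 1.13 min/unit

1.13 min/unit


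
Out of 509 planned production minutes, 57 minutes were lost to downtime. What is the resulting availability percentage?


Formula: Availability = (Planned Time - Downtime) / Planned Time * 100
Uptime = 509 - 57 = 452 min
Availability = 452 / 509 * 100 = 88.8%

88.8%


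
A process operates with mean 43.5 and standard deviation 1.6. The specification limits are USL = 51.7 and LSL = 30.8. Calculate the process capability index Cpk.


Cpu = (51.7 - 43.5) / (3 * 1.6) = 1.71
Cpl = (43.5 - 30.8) / (3 * 1.6) = 2.65
Cpk = min(1.71, 2.65) = 1.71

1.71


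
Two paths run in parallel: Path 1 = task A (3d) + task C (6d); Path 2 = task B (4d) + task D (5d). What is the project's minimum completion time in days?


Path 1 = 3 + 6 = 9 days
Path 2 = 4 + 5 = 9 days
Duration = max(9, 9) = 9 days

9 days


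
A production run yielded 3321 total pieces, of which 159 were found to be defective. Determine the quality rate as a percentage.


Formula: Quality Rate = Good Pieces / Total Pieces * 100
Good pieces = 3321 - 159 = 3162
QR = 3162 / 3321 * 100 = 95.2%

95.2%


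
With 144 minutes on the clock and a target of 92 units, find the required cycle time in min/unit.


Formula: CT = Available Time / Number of Units
CT = 144 min / 92 units
CT = 1.57 min/unit

1.57 min/unit


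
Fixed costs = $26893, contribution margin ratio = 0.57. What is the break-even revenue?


Formula: BER = Fixed Costs / Contribution Margin Ratio
BER = $26893 / 0.57
BER = $47180.70 (to the nearest cent)

$47180.70


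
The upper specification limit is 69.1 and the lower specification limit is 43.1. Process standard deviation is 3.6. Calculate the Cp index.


Cp = (69.1 - 43.1) / (6 * 3.6)

1.2


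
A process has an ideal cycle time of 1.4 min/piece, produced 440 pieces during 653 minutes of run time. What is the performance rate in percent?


Formula: Performance = (Ideal CT * Total Count) / Run Time * 100
Ideal output time = 1.4 * 440 = 616.0 min
Performance = 616.0 / 653 * 100 = 94.3%

94.3%


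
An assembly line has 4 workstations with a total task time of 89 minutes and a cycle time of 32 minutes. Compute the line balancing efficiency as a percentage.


Formula: Efficiency = Sum of Task Times / (N_stations * CT) * 100
Total station capacity = 4 stations * 32 min = 128 min
Efficiency = 89 / 128 * 100 = 69.5%

69.5%


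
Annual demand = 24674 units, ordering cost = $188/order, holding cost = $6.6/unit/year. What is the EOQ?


Formula: EOQ = sqrt(2 * D * S / H)
Numerator: 2 * 24674 * 188 = 9277424
2DS/H = 9277424 / 6.6 = 1405670.3
EOQ = sqrt(1405670.3) = 1185.6 units

1185.6 units


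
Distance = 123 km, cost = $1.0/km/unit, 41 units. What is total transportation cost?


TC = dist * cost * units = 123 * 1.0 * 41 = $5043.00

$5043.00


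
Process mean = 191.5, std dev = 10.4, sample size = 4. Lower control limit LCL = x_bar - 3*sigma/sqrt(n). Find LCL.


LCL = 191.5 - 3 * 10.4 / sqrt(4)

175.9


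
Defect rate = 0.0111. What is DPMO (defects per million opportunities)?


DPMO = defect_rate * 1000000 = 0.0111 * 1000000

11100


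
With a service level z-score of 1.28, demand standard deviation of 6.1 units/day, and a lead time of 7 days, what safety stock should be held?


Formula: SS = z * sigma_d * sqrt(LT)
sqrt(LT) = sqrt(7) = 2.6458
SS = 1.28 * 6.1 * 2.6458
SS = 20.7 units

20.7 units


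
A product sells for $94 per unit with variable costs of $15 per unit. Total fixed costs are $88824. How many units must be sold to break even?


Formula: BEQ = Fixed Costs / (Price - Variable Cost)
Contribution margin = $94 - $15 = $79/unit
BEQ = ceil($88824 / $79/unit) = ceil(1124.35) = 1125 units

1125 units


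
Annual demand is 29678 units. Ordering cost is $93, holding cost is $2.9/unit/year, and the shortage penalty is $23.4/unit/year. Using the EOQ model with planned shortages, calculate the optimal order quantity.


Formula: EOQ* = sqrt(2DS/H) * sqrt((H+P)/P)
Base EOQ = sqrt(2*29678*93/2.9) = 1379.67 units
Correction = sqrt((2.9+23.4)/23.4) = 1.06016
EOQ* = 1379.67 * 1.06016 = 1462.7 units

1462.7 units


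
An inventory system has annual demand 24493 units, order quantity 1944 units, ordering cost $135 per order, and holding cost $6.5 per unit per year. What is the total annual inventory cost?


TC = 24493/1944 * 135 + 1944/2 * 6.5

$8018.90


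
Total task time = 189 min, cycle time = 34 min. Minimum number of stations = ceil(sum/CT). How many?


Formula: N_min = ceil(Sum of Task Times / Cycle Time)
N_min = ceil(189 min / 34 min) = ceil(5.5588)
N_min = 6 stations

6


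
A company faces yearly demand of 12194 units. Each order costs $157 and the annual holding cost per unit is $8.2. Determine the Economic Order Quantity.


Formula: EOQ = sqrt(2 * D * S / H)
Numerator: 2 * 12194 * 157 = 3828916
2DS/H = 3828916 / 8.2 = 466941.0
EOQ = sqrt(466941.0) = 683.3 units

683.3 units


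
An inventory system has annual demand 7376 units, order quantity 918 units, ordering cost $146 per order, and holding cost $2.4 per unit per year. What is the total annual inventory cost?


TC = 7376/918 * 146 + 918/2 * 2.4

$2274.69


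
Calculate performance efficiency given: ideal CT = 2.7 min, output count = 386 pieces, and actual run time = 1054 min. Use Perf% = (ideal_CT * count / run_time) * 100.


Formula: Performance = (Ideal CT * Total Count) / Run Time * 100
Ideal output time = 2.7 * 386 = 1042.2 min
Performance = 1042.2 / 1054 * 100 = 98.9%

98.9%


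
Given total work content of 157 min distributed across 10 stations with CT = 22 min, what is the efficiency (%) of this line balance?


Formula: Efficiency = Sum of Task Times / (N_stations * CT) * 100
Total station capacity = 10 stations * 22 min = 220 min
Efficiency = 157 / 220 * 100 = 71.4%

71.4%


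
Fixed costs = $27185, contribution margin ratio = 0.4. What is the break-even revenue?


Formula: BER = Fixed Costs / Contribution Margin Ratio
BER = $27185 / 0.4
BER = $67962.50 (to the nearest cent)

$67962.50


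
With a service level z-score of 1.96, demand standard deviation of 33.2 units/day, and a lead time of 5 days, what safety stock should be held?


Formula: SS = z * sigma_d * sqrt(LT)
sqrt(LT) = sqrt(5) = 2.2361
SS = 1.96 * 33.2 * 2.2361
SS = 145.5 units

145.5 units


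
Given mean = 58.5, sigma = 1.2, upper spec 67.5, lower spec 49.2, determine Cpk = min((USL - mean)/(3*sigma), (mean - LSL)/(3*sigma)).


Cpu = (67.5 - 58.5) / (3 * 1.2) = 2.5
Cpl = (58.5 - 49.2) / (3 * 1.2) = 2.58
Cpk = min(2.5, 2.58) = 2.5

2.5


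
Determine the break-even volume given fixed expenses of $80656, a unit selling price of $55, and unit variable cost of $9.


Formula: BEQ = Fixed Costs / (Price - Variable Cost)
Contribution margin = $55 - $9 = $46/unit
BEQ = ceil($80656 / $46/unit) = ceil(1753.39) = 1754 units

1754 units


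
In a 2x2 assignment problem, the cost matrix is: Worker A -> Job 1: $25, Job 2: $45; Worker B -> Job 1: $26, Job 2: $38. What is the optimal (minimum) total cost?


Option 1: A->1 + B->2 = $25 + $38 = $63
Option 2: A->2 + B->1 = $45 + $26 = $71
Min cost = min($63, $71) = $63

$63


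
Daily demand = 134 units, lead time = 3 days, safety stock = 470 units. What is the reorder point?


Formula: ROP = (Daily Demand * Lead Time) + Safety Stock
Demand during lead time = 134 * 3 = 402 units
ROP = 402 + 470 = 872 units

872 units


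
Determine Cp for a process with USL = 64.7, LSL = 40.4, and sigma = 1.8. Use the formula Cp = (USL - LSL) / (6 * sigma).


Cp = (64.7 - 40.4) / (6 * 1.8)

2.25


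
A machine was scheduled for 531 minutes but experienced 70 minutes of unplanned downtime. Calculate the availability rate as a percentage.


Formula: Availability = (Planned Time - Downtime) / Planned Time * 100
Uptime = 531 - 70 = 461 min
Availability = 461 / 531 * 100 = 86.8%

86.8%


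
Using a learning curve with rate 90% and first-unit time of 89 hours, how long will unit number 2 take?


Formula: T_n = T_1 * (learning_rate)^(log2(n)) where learning_rate = rate/100
Doublings = log2(2) = 1
T_n = 89 * 0.9^1
T_n = 89 * 0.9 = 80.1 hours

80.1 hours


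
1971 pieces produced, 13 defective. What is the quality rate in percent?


Formula: Quality Rate = Good Pieces / Total Pieces * 100
Good pieces = 1971 - 13 = 1958
QR = 1958 / 1971 * 100 = 99.3%

99.3%


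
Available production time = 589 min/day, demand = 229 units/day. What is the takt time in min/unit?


Formula: Takt Time = Available Production Time / Customer Demand
Takt = 589 min/day / 229 units/day
Takt = 2.57 min/unit

2.57 min/unit


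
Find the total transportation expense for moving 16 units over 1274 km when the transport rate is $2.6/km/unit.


TC = dist * cost * units = 1274 * 2.6 * 16 = $52998.40

$52998.40


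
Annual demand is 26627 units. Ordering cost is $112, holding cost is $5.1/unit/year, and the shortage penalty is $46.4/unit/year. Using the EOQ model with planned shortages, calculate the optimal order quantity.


Formula: EOQ* = sqrt(2DS/H) * sqrt((H+P)/P)
Base EOQ = sqrt(2*26627*112/5.1) = 1081.43 units
Correction = sqrt((5.1+46.4)/46.4) = 1.05352
EOQ* = 1081.43 * 1.05352 = 1139.3 units

1139.3 units


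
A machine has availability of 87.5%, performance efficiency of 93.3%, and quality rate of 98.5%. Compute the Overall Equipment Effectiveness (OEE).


Formula: OEE = Availability * Performance * Quality / 10000
A * P = 87.5% * 93.3% / 100 = 81.64%
OEE = 81.64% * 98.5% / 100 = 80.4%

80.4%


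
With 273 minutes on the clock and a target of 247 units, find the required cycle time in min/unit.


Formula: CT = Available Time / Number of Units
CT = 273 min / 247 units
CT = 1.11 min/unit

1.11 min/unit


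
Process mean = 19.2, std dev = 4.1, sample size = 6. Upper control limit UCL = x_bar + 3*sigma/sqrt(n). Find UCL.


UCL = 19.2 + 3 * 4.1 / sqrt(6)

24.22


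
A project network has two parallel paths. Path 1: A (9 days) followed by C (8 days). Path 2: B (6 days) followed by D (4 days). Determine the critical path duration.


Path 1 = 9 + 8 = 17 days
Path 2 = 6 + 4 = 10 days
Duration = max(17, 10) = 17 days

17 days


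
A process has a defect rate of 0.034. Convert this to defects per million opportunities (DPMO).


DPMO = defect_rate * 1000000 = 0.034 * 1000000

34000


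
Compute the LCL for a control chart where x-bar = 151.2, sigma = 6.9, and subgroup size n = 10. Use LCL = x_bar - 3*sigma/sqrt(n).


LCL = 151.2 - 3 * 6.9 / sqrt(10)

144.65


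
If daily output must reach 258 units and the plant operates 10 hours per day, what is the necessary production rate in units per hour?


Formula: Production Rate = Daily Demand / Available Hours
Rate = 258 units/day / 10 hours/day
Rate = 25.8 units/hour

25.8 units/hour


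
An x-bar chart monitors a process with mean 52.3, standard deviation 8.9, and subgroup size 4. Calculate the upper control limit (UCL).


UCL = 52.3 + 3 * 8.9 / sqrt(4)

65.65


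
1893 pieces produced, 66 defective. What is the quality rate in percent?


Formula: Quality Rate = Good Pieces / Total Pieces * 100
Good pieces = 1893 - 66 = 1827
QR = 1827 / 1893 * 100 = 96.5%

96.5%


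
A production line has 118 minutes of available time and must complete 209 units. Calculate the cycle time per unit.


Formula: CT = Available Time / Number of Units
CT = 118 min / 209 units
CT = 0.56 min/unit

0.56 min/unit


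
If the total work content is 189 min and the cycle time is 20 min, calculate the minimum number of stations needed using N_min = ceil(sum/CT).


Formula: N_min = ceil(Sum of Task Times / Cycle Time)
N_min = ceil(189 min / 20 min) = ceil(9.45)
N_min = 10 stations

10


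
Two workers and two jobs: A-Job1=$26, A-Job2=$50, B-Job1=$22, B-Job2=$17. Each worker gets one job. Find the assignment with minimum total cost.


Option 1: A->1 + B->2 = $26 + $17 = $43
Option 2: A->2 + B->1 = $50 + $22 = $72
Min cost = min($43, $72) = $43

$43


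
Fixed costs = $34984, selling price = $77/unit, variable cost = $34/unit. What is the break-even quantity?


Formula: BEQ = Fixed Costs / (Price - Variable Cost)
Contribution margin = $77 - $34 = $43/unit
BEQ = ceil($34984 / $43/unit) = ceil(813.58) = 814 units

814 units


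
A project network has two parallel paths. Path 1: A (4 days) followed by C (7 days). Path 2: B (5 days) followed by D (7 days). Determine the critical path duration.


Path 1 = 4 + 7 = 11 days
Path 2 = 5 + 7 = 12 days
Duration = max(11, 12) = 12 days

12 days


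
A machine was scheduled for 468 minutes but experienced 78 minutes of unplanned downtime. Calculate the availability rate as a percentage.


Formula: Availability = (Planned Time - Downtime) / Planned Time * 100
Uptime = 468 - 78 = 390 min
Availability = 390 / 468 * 100 = 83.3%

83.3%


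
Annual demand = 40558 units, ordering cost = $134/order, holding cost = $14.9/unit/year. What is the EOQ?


Formula: EOQ = sqrt(2 * D * S / H)
Numerator: 2 * 40558 * 134 = 10869544
2DS/H = 10869544 / 14.9 = 729499.6
EOQ = sqrt(729499.6) = 854.1 units

854.1 units


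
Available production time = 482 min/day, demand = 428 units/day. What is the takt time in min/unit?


Formula: Takt Time = Available Production Time / Customer Demand
Takt = 482 min/day / 428 units/day
Takt = 1.13 min/unit

1.13 min/unit


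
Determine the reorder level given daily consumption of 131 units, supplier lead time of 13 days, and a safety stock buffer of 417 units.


Formula: ROP = (Daily Demand * Lead Time) + Safety Stock
Demand during lead time = 131 * 13 = 1703 units
ROP = 1703 + 417 = 2120 units

2120 units
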